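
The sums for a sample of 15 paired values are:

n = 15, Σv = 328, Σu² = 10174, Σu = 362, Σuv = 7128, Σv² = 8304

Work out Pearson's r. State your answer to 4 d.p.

r = (nΣuv − ΣuΣv) / √[(nΣu² − (Σu)²)(nΣv² − (Σv)²)]
Numerator: 15×7128 − 362×328 = -11816
Denominator: √[(152610 − 131044)(124560 − 107584)] = √[21566 × 16976] = 19133.8552
r = -11816 / 19133.8552 ≈ -0.6175

-0.6175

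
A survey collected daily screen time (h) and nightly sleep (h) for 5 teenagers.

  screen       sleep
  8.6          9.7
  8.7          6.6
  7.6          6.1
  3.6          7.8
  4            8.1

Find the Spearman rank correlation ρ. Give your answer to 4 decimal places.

-0.1000

Rank screen: 4, 5, 3, 1, 2
Rank sleep: 5, 2, 1, 3, 4
d = rank(screen) − rank(sleep): -1, 3, 2, -2, -2; Σd² = 22
ρ = 1 − 6Σd² / [n(n²−1)] = 1 − 6×22 / (5×24) = 1 − 132/120 ≈ -0.1000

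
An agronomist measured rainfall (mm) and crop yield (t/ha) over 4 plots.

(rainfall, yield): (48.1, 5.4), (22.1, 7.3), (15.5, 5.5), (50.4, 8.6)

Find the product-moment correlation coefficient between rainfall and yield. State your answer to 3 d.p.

0.339

n = 4, Σx = 136.1, Σy = 26.8, Σx² = 5582.43, Σy² = 186.66, Σxy = 939.76
nΣxy − ΣxΣy = 3759.04 − 3647.48 = 111.56
nΣx² − (Σx)² = 22329.72 − 18523.21 = 3806.51; nΣy² − (Σy)² = 746.64 − 718.24 = 28.4
r = 111.56 / √(3806.51 × 28.4) = 111.56 / 328.7931 ≈ 0.339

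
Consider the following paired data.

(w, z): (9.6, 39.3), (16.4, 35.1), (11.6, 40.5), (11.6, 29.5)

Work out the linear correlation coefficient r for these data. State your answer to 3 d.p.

n = 4, Σw = 49.2, Σz = 144.4, Σw² = 630.24, Σz² = 5287, Σwz = 1764.92
nΣwz − ΣwΣz = 7059.68 − 7104.48 = -44.8
nΣw² − (Σw)² = 2520.96 − 2420.64 = 100.32; nΣz² − (Σz)² = 21148 − 20851.36 = 296.64
r = -44.8 / √(100.32 × 296.64) = -44.8 / 172.5078 ≈ -0.260

-0.260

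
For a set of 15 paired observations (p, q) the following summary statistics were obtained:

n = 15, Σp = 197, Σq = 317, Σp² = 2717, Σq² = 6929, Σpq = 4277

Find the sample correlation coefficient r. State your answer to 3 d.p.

r = (nΣpq − ΣpΣq) / √[(nΣp² − (Σp)²)(nΣq² − (Σq)²)]
Numerator: 15×4277 − 197×317 = 1706
Denominator: √[(40755 − 38809)(103935 − 100489)] = √[1946 × 3446] = 2589.5783
r = 1706 / 2589.5783 ≈ 0.659

0.659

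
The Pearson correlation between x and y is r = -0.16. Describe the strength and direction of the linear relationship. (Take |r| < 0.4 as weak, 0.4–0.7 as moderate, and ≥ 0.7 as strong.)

r = -0.16 < 0 so the relationship is negative.
|r| = 0.16, which falls in the weak range.

weak negative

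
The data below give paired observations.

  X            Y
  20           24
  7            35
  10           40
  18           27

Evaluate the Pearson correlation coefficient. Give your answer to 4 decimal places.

-0.8862

n = 4, ΣX = 55, ΣY = 126, ΣX² = 873, ΣY² = 4130, ΣXY = 1611
nΣXY − ΣXΣY = 6444 − 6930 = -486
nΣX² − (ΣX)² = 3492 − 3025 = 467; nΣY² − (ΣY)² = 16520 − 15876 = 644
r = -486 / √(467 × 644) = -486 / 548.4050 ≈ -0.8862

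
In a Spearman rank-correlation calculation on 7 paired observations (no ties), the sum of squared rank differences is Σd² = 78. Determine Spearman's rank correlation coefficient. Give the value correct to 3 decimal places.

ρ = 1 − 6Σd² / [n(n²−1)] = 1 − 6×78 / (7×48)
  = 1 − 468/336 = 1 − 1.3929 ≈ -0.393

-0.393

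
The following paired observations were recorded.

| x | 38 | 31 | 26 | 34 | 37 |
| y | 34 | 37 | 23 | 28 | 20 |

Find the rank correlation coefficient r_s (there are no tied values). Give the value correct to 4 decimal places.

Rank x: 5, 2, 1, 3, 4
Rank y: 4, 5, 2, 3, 1
d = rank(x) − rank(y): 1, -3, -1, 0, 3; Σd² = 20
ρ = 1 − 6Σd² / [n(n²−1)] = 1 − 6×20 / (5×24) = 1 − 120/120 ≈ 0.0000

0.0000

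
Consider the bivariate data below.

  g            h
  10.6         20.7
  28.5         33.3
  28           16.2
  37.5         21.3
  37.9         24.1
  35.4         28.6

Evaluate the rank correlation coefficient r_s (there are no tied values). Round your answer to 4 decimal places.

0.4286

Rank g: 1, 3, 2, 5, 6, 4
Rank h: 2, 6, 1, 3, 4, 5
d = rank(g) − rank(h): -1, -3, 1, 2, 2, -1; Σd² = 20
ρ = 1 − 6Σd² / [n(n²−1)] = 1 − 6×20 / (6×35) = 1 − 120/210 ≈ 0.4286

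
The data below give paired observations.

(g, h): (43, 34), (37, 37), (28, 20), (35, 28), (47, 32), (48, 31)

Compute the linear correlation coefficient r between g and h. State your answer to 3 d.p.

0.631

n = 6, Σg = 238, Σh = 182, Σg² = 9740, Σh² = 5694, Σgh = 7363
nΣgh − ΣgΣh = 44178 − 43316 = 862
nΣg² − (Σg)² = 58440 − 56644 = 1796; nΣh² − (Σh)² = 34164 − 33124 = 1040
r = 862 / √(1796 × 1040) = 862 / 1366.6894 ≈ 0.631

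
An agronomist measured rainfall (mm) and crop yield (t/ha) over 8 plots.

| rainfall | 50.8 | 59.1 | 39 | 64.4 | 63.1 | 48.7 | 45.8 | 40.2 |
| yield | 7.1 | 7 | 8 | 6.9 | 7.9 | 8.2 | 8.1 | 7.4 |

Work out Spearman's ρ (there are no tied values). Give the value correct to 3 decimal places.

-0.595

Rank rainfall: 5, 6, 1, 8, 7, 4, 3, 2
Rank yield: 3, 2, 6, 1, 5, 8, 7, 4
d = rank(rainfall) − rank(yield): 2, 4, -5, 7, 2, -4, -4, -2; Σd² = 134
ρ = 1 − 6Σd² / [n(n²−1)] = 1 − 6×134 / (8×63) = 1 − 804/504 ≈ -0.595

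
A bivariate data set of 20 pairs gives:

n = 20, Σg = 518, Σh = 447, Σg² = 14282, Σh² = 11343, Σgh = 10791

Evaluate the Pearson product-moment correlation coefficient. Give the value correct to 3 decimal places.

r = (nΣgh − ΣgΣh) / √[(nΣg² − (Σg)²)(nΣh² − (Σh)²)]
Numerator: 20×10791 − 518×447 = -15726
Denominator: √[(285640 − 268324)(226860 − 199809)] = √[17316 × 27051] = 21642.8999
r = -15726 / 21642.8999 ≈ -0.727

-0.727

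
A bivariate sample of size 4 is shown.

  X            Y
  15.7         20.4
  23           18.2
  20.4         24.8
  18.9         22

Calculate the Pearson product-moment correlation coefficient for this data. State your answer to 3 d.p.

-0.185

n = 4, ΣX = 78, ΣY = 85.4, ΣX² = 1548.86, ΣY² = 1846.44, ΣXY = 1660.6
nΣXY − ΣXΣY = 6642.4 − 6661.2 = -18.8
nΣX² − (ΣX)² = 6195.44 − 6084 = 111.44; nΣY² − (ΣY)² = 7385.76 − 7293.16 = 92.6
r = -18.8 / √(111.44 × 92.6) = -18.8 / 101.5842 ≈ -0.185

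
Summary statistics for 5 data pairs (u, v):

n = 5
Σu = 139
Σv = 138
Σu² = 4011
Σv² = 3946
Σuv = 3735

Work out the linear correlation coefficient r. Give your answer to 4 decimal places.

r = (nΣuv − ΣuΣv) / √[(nΣu² − (Σu)²)(nΣv² − (Σv)²)]
Numerator: 5×3735 − 139×138 = -507
Denominator: √[(20055 − 19321)(19730 − 19044)] = √[734 × 686] = 709.5943
r = -507 / 709.5943 ≈ -0.7145

-0.7145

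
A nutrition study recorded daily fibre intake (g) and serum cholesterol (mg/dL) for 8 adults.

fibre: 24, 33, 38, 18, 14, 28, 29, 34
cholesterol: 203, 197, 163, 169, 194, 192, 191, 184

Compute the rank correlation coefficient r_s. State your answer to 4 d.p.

-0.4048

Rank fibre: 3, 6, 8, 2, 1, 4, 5, 7
Rank cholesterol: 8, 7, 1, 2, 6, 5, 4, 3
d = rank(fibre) − rank(cholesterol): -5, -1, 7, 0, -5, -1, 1, 4; Σd² = 118
ρ = 1 − 6Σd² / [n(n²−1)] = 1 − 6×118 / (8×63) = 1 − 708/504 ≈ -0.4048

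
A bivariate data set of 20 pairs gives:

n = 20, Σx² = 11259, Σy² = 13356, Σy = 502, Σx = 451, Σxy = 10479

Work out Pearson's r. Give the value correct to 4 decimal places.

r = (nΣxy − ΣxΣy) / √[(nΣx² − (Σx)²)(nΣy² − (Σy)²)]
Numerator: 20×10479 − 451×502 = -16822
Denominator: √[(225180 − 203401)(267120 − 252004)] = √[21779 × 15116] = 18144.1826
r = -16822 / 18144.1826 ≈ -0.9271

-0.9271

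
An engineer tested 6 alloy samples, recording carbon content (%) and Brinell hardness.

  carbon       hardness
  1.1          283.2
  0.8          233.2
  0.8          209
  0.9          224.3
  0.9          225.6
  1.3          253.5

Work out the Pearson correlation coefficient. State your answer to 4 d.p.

0.7149

n = 6, Σx = 5.8, Σy = 1428.8, Σx² = 5.8, Σy² = 343733.58, Σxy = 1399.74
nΣxy − ΣxΣy = 8398.44 − 8287.04 = 111.4
nΣx² − (Σx)² = 34.8 − 33.64 = 1.16; nΣy² − (Σy)² = 2062401.48 − 2041469.44 = 20932.04
r = 111.4 / √(1.16 × 20932.04) = 111.4 / 155.8242 ≈ 0.7149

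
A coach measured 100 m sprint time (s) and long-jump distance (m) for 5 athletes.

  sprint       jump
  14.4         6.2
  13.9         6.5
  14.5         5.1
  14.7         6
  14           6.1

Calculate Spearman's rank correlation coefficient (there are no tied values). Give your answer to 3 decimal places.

Rank sprint: 3, 1, 4, 5, 2
Rank jump: 4, 5, 1, 2, 3
d = rank(sprint) − rank(jump): -1, -4, 3, 3, -1; Σd² = 36
ρ = 1 − 6Σd² / [n(n²−1)] = 1 − 6×36 / (5×24) = 1 − 216/120 ≈ -0.800

-0.800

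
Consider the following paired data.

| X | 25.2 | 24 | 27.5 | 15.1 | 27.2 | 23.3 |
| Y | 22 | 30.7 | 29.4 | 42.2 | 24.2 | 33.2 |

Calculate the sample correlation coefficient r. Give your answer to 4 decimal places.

n = 6, ΣX = 142.3, ΣY = 181.7, ΣX² = 3478.03, ΣY² = 5759.57, ΣXY = 4168.72
nΣXY − ΣXΣY = 25012.32 − 25855.91 = -843.59
nΣX² − (ΣX)² = 20868.18 − 20249.29 = 618.89; nΣY² − (ΣY)² = 34557.42 − 33014.89 = 1542.53
r = -843.59 / √(618.89 × 1542.53) = -843.59 / 977.0652 ≈ -0.8634

-0.8634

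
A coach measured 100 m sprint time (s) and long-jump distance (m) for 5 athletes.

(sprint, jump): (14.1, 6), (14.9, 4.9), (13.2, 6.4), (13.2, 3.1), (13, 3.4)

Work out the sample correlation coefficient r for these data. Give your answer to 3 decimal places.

0.340

n = 5, Σx = 68.4, Σy = 23.8, Σx² = 938.3, Σy² = 122.14, Σxy = 327.21
nΣxy − ΣxΣy = 1636.05 − 1627.92 = 8.13
nΣx² − (Σx)² = 4691.5 − 4678.56 = 12.94; nΣy² − (Σy)² = 610.7 − 566.44 = 44.26
r = 8.13 / √(12.94 × 44.26) = 8.13 / 23.9317 ≈ 0.340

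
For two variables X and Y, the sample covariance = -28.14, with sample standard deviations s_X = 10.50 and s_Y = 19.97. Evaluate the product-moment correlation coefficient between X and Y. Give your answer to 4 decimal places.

r = Cov(X,Y) / (s_X · s_Y) = -28.14 / (10.50 × 19.97)
  = -28.14 / 209.6850 ≈ -0.1342

-0.1342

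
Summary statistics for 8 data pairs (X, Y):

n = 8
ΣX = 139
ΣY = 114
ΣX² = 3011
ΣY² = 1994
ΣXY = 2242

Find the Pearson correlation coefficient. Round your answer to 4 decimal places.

r = (nΣXY − ΣXΣY) / √[(nΣX² − (ΣX)²)(nΣY² − (ΣY)²)]
Numerator: 8×2242 − 139×114 = 2090
Denominator: √[(24088 − 19321)(15952 − 12996)] = √[4767 × 2956] = 3753.8316
r = 2090 / 3753.8316 ≈ 0.5568

0.5568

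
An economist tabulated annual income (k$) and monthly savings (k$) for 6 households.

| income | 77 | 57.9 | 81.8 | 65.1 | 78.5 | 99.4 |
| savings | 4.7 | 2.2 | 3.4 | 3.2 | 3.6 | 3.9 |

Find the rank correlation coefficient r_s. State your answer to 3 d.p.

0.600

Rank income: 3, 1, 5, 2, 4, 6
Rank savings: 6, 1, 3, 2, 4, 5
d = rank(income) − rank(savings): -3, 0, 2, 0, 0, 1; Σd² = 14
ρ = 1 − 6Σd² / [n(n²−1)] = 1 − 6×14 / (6×35) = 1 − 84/210 ≈ 0.600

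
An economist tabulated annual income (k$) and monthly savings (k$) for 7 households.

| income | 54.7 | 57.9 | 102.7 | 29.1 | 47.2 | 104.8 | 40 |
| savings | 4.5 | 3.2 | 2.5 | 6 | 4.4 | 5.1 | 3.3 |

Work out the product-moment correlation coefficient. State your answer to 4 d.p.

n = 7, Σx = 436.4, Σy = 29, Σx² = 32549.48, Σy² = 129, Σxy = 1736.94
nΣxy − ΣxΣy = 12158.58 − 12655.6 = -497.02
nΣx² − (Σx)² = 227846.36 − 190444.96 = 37401.4; nΣy² − (Σy)² = 903 − 841 = 62
r = -497.02 / √(37401.4 × 62) = -497.02 / 1522.7892 ≈ -0.3264

-0.3264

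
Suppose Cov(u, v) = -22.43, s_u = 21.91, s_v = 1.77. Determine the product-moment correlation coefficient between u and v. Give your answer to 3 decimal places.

r = Cov(u,v) / (s_u · s_v) = -22.43 / (21.91 × 1.77)
  = -22.43 / 38.7807 ≈ -0.578

-0.578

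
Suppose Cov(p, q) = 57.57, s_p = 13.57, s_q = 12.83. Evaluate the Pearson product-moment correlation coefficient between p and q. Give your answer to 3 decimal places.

r = Cov(p,q) / (s_p · s_q) = 57.57 / (13.57 × 12.83)
  = 57.57 / 174.1031 ≈ 0.331

0.331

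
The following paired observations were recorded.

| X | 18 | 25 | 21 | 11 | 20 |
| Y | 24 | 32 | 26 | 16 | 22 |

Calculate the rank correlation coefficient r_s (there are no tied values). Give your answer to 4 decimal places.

0.9000

Rank X: 2, 5, 4, 1, 3
Rank Y: 3, 5, 4, 1, 2
d = rank(X) − rank(Y): -1, 0, 0, 0, 1; Σd² = 2
ρ = 1 − 6Σd² / [n(n²−1)] = 1 − 6×2 / (5×24) = 1 − 12/120 ≈ 0.9000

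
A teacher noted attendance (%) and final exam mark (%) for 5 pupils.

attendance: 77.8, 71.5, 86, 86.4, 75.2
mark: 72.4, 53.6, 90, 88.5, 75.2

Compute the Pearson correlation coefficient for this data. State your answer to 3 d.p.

n = 5, Σx = 396.9, Σy = 379.7, Σx² = 31681.09, Σy² = 29702.01, Σxy = 30506.56
nΣxy − ΣxΣy = 152532.8 − 150702.93 = 1829.87
nΣx² − (Σx)² = 158405.45 − 157529.61 = 875.84; nΣy² − (Σy)² = 148510.05 − 144172.09 = 4337.96
r = 1829.87 / √(875.84 × 4337.96) = 1829.87 / 1949.1944 ≈ 0.939

0.939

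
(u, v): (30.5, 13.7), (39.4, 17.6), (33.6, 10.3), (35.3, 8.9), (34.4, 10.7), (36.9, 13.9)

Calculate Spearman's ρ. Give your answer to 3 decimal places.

Rank u: 1, 6, 2, 4, 3, 5
Rank v: 4, 6, 2, 1, 3, 5
d = rank(u) − rank(v): -3, 0, 0, 3, 0, 0; Σd² = 18
ρ = 1 − 6Σd² / [n(n²−1)] = 1 − 6×18 / (6×35) = 1 − 108/210 ≈ 0.486

0.486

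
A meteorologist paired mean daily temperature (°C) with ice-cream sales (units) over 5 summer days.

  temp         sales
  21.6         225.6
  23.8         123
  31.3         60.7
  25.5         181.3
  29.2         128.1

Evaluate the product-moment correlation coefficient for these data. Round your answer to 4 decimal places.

n = 5, Σx = 131.4, Σy = 718.7, Σx² = 3515.58, Σy² = 118988.15, Σxy = 18063.94
nΣxy − ΣxΣy = 90319.7 − 94437.18 = -4117.48
nΣx² − (Σx)² = 17577.9 − 17265.96 = 311.94; nΣy² − (Σy)² = 594940.75 − 516529.69 = 78411.06
r = -4117.48 / √(311.94 × 78411.06) = -4117.48 / 4945.6593 ≈ -0.8325

-0.8325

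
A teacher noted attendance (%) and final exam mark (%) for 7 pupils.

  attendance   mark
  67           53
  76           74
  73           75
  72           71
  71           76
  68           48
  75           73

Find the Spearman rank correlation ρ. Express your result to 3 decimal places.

Rank attendance: 1, 7, 5, 4, 3, 2, 6
Rank mark: 2, 5, 6, 3, 7, 1, 4
d = rank(attendance) − rank(mark): -1, 2, -1, 1, -4, 1, 2; Σd² = 28
ρ = 1 − 6Σd² / [n(n²−1)] = 1 − 6×28 / (7×48) = 1 − 168/336 ≈ 0.500

0.500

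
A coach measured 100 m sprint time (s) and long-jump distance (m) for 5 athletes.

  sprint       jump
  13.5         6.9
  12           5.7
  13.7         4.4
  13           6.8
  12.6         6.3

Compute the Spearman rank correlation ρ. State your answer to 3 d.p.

0.000

Rank sprint: 4, 1, 5, 3, 2
Rank jump: 5, 2, 1, 4, 3
d = rank(sprint) − rank(jump): -1, -1, 4, -1, -1; Σd² = 20
ρ = 1 − 6Σd² / [n(n²−1)] = 1 − 6×20 / (5×24) = 1 − 120/120 ≈ 0.000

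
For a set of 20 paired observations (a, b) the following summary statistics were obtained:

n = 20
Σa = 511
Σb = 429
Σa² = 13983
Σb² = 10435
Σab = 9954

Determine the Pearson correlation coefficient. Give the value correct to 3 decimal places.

r = (nΣab − ΣaΣb) / √[(nΣa² − (Σa)²)(nΣb² − (Σb)²)]
Numerator: 20×9954 − 511×429 = -20139
Denominator: √[(279660 − 261121)(208700 − 184041)] = √[18539 × 24659] = 21381.1412
r = -20139 / 21381.1412 ≈ -0.942

-0.942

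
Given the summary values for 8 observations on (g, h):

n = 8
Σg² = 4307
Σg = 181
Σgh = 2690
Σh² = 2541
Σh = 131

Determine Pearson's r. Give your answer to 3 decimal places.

r = (nΣgh − ΣgΣh) / √[(nΣg² − (Σg)²)(nΣh² − (Σh)²)]
Numerator: 8×2690 − 181×131 = -2191
Denominator: √[(34456 − 32761)(20328 − 17161)] = √[1695 × 3167] = 2316.9085
r = -2191 / 2316.9085 ≈ -0.946

-0.946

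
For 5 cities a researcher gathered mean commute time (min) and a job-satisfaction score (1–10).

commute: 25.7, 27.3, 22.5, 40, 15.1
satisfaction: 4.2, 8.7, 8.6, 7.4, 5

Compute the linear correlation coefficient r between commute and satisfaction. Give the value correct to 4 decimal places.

n = 5, Σx = 130.6, Σy = 33.9, Σx² = 3740.04, Σy² = 247.05, Σxy = 910.45
nΣxy − ΣxΣy = 4552.25 − 4427.34 = 124.91
nΣx² − (Σx)² = 18700.2 − 17056.36 = 1643.84; nΣy² − (Σy)² = 1235.25 − 1149.21 = 86.04
r = 124.91 / √(1643.84 × 86.04) = 124.91 / 376.0798 ≈ 0.3321

0.3321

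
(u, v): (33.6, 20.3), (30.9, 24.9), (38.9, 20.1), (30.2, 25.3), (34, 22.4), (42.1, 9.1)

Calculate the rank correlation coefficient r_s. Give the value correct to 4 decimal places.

Rank u: 3, 2, 5, 1, 4, 6
Rank v: 3, 5, 2, 6, 4, 1
d = rank(u) − rank(v): 0, -3, 3, -5, 0, 5; Σd² = 68
ρ = 1 − 6Σd² / [n(n²−1)] = 1 − 6×68 / (6×35) = 1 − 408/210 ≈ -0.9429

-0.9429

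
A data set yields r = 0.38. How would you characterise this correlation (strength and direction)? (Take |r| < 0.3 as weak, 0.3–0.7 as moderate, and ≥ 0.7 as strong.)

moderate positive

r = 0.38 > 0 so the relationship is positive.
|r| = 0.38, which falls in the moderate range.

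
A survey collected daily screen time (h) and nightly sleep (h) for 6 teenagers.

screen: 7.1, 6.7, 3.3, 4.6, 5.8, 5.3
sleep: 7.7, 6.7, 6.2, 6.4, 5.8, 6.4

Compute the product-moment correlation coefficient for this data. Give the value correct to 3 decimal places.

n = 6, Σx = 32.8, Σy = 39.2, Σx² = 189.08, Σy² = 258.18, Σxy = 217.02
nΣxy − ΣxΣy = 1302.12 − 1285.76 = 16.36
nΣx² − (Σx)² = 1134.48 − 1075.84 = 58.64; nΣy² − (Σy)² = 1549.08 − 1536.64 = 12.44
r = 16.36 / √(58.64 × 12.44) = 16.36 / 27.0089 ≈ 0.606

0.606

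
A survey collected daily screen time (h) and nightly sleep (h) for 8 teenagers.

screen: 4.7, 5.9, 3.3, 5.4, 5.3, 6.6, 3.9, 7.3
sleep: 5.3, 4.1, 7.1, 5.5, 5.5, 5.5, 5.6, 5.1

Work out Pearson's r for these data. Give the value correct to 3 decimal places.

-0.636

n = 8, Σx = 42.4, Σy = 43.7, Σx² = 237.1, Σy² = 243.43, Σxy = 226.75
nΣxy − ΣxΣy = 1814 − 1852.88 = -38.88
nΣx² − (Σx)² = 1896.8 − 1797.76 = 99.04; nΣy² − (Σy)² = 1947.44 − 1909.69 = 37.75
r = -38.88 / √(99.04 × 37.75) = -38.88 / 61.1454 ≈ -0.636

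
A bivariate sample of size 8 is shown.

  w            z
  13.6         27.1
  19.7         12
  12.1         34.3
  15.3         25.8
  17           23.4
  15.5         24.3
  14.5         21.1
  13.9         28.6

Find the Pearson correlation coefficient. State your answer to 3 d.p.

n = 8, Σw = 121.6, Σz = 196.6, Σw² = 1886.26, Σz² = 5121.76, Σwz = 2892.67
nΣwz − ΣwΣz = 23141.36 − 23906.56 = -765.2
nΣw² − (Σw)² = 15090.08 − 14786.56 = 303.52; nΣz² − (Σz)² = 40974.08 − 38651.56 = 2322.52
r = -765.2 / √(303.52 × 2322.52) = -765.2 / 839.6019 ≈ -0.911

-0.911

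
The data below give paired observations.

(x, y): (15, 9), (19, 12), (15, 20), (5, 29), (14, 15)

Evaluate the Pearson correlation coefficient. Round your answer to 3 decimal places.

-0.850

n = 5, Σx = 68, Σy = 85, Σx² = 1032, Σy² = 1691, Σxy = 1018
nΣxy − ΣxΣy = 5090 − 5780 = -690
nΣx² − (Σx)² = 5160 − 4624 = 536; nΣy² − (Σy)² = 8455 − 7225 = 1230
r = -690 / √(536 × 1230) = -690 / 811.9606 ≈ -0.850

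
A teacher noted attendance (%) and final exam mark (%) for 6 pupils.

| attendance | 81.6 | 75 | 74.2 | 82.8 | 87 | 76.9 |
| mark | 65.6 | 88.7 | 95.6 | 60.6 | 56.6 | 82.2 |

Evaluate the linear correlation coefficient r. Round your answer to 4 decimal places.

n = 6, Σx = 477.5, Σy = 449.3, Σx² = 38127.65, Σy² = 34943.17, Σxy = 35362.04
nΣxy − ΣxΣy = 212172.24 − 214540.75 = -2368.51
nΣx² − (Σx)² = 228765.9 − 228006.25 = 759.65; nΣy² − (Σy)² = 209659.02 − 201870.49 = 7788.53
r = -2368.51 / √(759.65 × 7788.53) = -2368.51 / 2432.3973 ≈ -0.9737

-0.9737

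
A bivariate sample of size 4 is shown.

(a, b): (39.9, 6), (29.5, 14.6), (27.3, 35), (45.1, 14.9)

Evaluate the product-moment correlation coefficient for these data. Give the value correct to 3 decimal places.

-0.646

n = 4, Σa = 141.8, Σb = 70.5, Σa² = 5241.56, Σb² = 1696.17, Σab = 2297.59
nΣab − ΣaΣb = 9190.36 − 9996.9 = -806.54
nΣa² − (Σa)² = 20966.24 − 20107.24 = 859; nΣb² − (Σb)² = 6784.68 − 4970.25 = 1814.43
r = -806.54 / √(859 × 1814.43) = -806.54 / 1248.4372 ≈ -0.646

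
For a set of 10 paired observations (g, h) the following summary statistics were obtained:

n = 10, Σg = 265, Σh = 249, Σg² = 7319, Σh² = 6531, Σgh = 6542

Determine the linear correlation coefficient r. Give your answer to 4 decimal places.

-0.1804

r = (nΣgh − ΣgΣh) / √[(nΣg² − (Σg)²)(nΣh² − (Σh)²)]
Numerator: 10×6542 − 265×249 = -565
Denominator: √[(73190 − 70225)(65310 − 62001)] = √[2965 × 3309] = 3132.2811
r = -565 / 3132.2811 ≈ -0.1804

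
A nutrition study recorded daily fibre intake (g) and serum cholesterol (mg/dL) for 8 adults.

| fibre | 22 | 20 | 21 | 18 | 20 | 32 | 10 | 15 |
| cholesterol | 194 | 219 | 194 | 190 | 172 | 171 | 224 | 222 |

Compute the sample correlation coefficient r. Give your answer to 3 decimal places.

n = 8, Σx = 158, Σy = 1586, Σx² = 3398, Σy² = 317618, Σxy = 30624
nΣxy − ΣxΣy = 244992 − 250588 = -5596
nΣx² − (Σx)² = 27184 − 24964 = 2220; nΣy² − (Σy)² = 2540944 − 2515396 = 25548
r = -5596 / √(2220 × 25548) = -5596 / 7531.0398 ≈ -0.743

-0.743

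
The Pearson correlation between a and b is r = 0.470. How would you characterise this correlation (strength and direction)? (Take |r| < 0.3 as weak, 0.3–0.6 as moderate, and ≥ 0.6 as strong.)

r = 0.470 > 0 so the relationship is positive.
|r| = 0.470, which falls in the moderate range.

moderate positive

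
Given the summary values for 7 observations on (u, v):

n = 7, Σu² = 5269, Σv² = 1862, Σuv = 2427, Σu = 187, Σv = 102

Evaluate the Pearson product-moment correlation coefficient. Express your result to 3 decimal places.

r = (nΣuv − ΣuΣv) / √[(nΣu² − (Σu)²)(nΣv² − (Σv)²)]
Numerator: 7×2427 − 187×102 = -2085
Denominator: √[(36883 − 34969)(13034 − 10404)] = √[1914 × 2630] = 2243.6176
r = -2085 / 2243.6176 ≈ -0.929

-0.929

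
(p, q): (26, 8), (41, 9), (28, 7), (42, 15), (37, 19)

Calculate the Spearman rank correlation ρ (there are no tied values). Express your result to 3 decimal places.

0.600

Rank p: 1, 4, 2, 5, 3
Rank q: 2, 3, 1, 4, 5
d = rank(p) − rank(q): -1, 1, 1, 1, -2; Σd² = 8
ρ = 1 − 6Σd² / [n(n²−1)] = 1 − 6×8 / (5×24) = 1 − 48/120 ≈ 0.600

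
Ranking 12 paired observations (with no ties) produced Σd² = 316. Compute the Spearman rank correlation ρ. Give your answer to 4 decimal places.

ρ = 1 − 6Σd² / [n(n²−1)] = 1 − 6×316 / (12×143)
  = 1 − 1896/1716 = 1 − 1.10490 ≈ -0.1049

-0.1049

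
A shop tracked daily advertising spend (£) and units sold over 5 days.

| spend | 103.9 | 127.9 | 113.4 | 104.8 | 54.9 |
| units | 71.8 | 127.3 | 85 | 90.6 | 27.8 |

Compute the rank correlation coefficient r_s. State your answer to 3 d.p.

0.900

Rank spend: 2, 5, 4, 3, 1
Rank units: 2, 5, 3, 4, 1
d = rank(spend) − rank(units): 0, 0, 1, -1, 0; Σd² = 2
ρ = 1 − 6Σd² / [n(n²−1)] = 1 − 6×2 / (5×24) = 1 − 12/120 ≈ 0.900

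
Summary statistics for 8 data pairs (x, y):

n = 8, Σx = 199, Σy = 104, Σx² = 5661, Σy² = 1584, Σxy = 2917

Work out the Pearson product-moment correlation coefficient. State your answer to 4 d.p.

r = (nΣxy − ΣxΣy) / √[(nΣx² − (Σx)²)(nΣy² − (Σy)²)]
Numerator: 8×2917 − 199×104 = 2640
Denominator: √[(45288 − 39601)(12672 − 10816)] = √[5687 × 1856] = 3248.8570
r = 2640 / 3248.8570 ≈ 0.8126

0.8126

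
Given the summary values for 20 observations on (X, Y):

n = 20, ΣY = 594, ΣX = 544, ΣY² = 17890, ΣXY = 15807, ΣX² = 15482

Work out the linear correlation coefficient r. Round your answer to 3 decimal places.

-0.848

r = (nΣXY − ΣXΣY) / √[(nΣX² − (ΣX)²)(nΣY² − (ΣY)²)]
Numerator: 20×15807 − 544×594 = -6996
Denominator: √[(309640 − 295936)(357800 − 352836)] = √[13704 × 4964] = 8247.8274
r = -6996 / 8247.8274 ≈ -0.848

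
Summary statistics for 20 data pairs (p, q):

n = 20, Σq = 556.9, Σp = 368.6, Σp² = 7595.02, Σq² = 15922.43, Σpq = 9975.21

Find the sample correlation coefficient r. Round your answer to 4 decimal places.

r = (nΣpq − ΣpΣq) / √[(nΣp² − (Σp)²)(nΣq² − (Σq)²)]
Numerator: 20×9975.21 − 368.6×556.9 = -5769.14
Denominator: √[(151900.4 − 135865.96)(318448.6 − 310137.61)] = √[16034.44 × 8310.99] = 11543.9192
r = -5769.14 / 11543.9192 ≈ -0.4998

-0.4998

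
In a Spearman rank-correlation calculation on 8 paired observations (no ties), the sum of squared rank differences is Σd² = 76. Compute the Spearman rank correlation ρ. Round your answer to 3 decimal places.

0.095

ρ = 1 − 6Σd² / [n(n²−1)] = 1 − 6×76 / (8×63)
  = 1 − 456/504 = 1 − 0.9048 ≈ 0.095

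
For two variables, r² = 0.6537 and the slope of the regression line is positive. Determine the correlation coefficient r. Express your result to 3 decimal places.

|r| = √0.6537 = 0.809
The association is positive, so r = 0.809.

0.809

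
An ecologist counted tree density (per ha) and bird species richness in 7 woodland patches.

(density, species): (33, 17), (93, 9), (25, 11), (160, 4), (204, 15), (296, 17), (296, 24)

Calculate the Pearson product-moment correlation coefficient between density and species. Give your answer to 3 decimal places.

n = 7, Σx = 1107, Σy = 97, Σx² = 252811, Σy² = 1597, Σxy = 17509
nΣxy − ΣxΣy = 122563 − 107379 = 15184
nΣx² − (Σx)² = 1769677 − 1225449 = 544228; nΣy² − (Σy)² = 11179 − 9409 = 1770
r = 15184 / √(544228 × 1770) = 15184 / 31036.8098 ≈ 0.489

0.489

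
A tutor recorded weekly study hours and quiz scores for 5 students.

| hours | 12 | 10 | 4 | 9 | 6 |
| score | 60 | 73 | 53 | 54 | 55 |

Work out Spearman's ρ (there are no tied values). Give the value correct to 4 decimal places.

0.8000

Rank hours: 5, 4, 1, 3, 2
Rank score: 4, 5, 1, 2, 3
d = rank(hours) − rank(score): 1, -1, 0, 1, -1; Σd² = 4
ρ = 1 − 6Σd² / [n(n²−1)] = 1 − 6×4 / (5×24) = 1 − 24/120 ≈ 0.8000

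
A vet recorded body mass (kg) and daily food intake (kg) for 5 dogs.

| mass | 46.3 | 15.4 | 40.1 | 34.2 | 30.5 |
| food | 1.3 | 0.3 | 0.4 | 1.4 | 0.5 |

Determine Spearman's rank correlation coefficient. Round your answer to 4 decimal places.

Rank mass: 5, 1, 4, 3, 2
Rank food: 4, 1, 2, 5, 3
d = rank(mass) − rank(food): 1, 0, 2, -2, -1; Σd² = 10
ρ = 1 − 6Σd² / [n(n²−1)] = 1 − 6×10 / (5×24) = 1 − 60/120 ≈ 0.5000

0.5000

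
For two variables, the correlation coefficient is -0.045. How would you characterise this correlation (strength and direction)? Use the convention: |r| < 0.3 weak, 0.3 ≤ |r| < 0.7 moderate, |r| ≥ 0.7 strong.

weak negative

r = -0.045 < 0 so the relationship is negative.
|r| = 0.045, which falls in the weak range.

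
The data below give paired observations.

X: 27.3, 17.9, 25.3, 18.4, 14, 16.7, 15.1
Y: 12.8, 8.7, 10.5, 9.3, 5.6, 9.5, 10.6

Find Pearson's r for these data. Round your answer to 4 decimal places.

0.7425

n = 7, ΣX = 134.7, ΣY = 67, ΣX² = 2747.25, ΣY² = 670.24, ΣXY = 1339.05
nΣXY − ΣXΣY = 9373.35 − 9024.9 = 348.45
nΣX² − (ΣX)² = 19230.75 − 18144.09 = 1086.66; nΣY² − (ΣY)² = 4691.68 − 4489 = 202.68
r = 348.45 / √(1086.66 × 202.68) = 348.45 / 469.3019 ≈ 0.7425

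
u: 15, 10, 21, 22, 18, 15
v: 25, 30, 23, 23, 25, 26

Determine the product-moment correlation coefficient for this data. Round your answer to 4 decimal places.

-0.9524

n = 6, Σu = 101, Σv = 152, Σu² = 1799, Σv² = 3884, Σuv = 2504
nΣuv − ΣuΣv = 15024 − 15352 = -328
nΣu² − (Σu)² = 10794 − 10201 = 593; nΣv² − (Σv)² = 23304 − 23104 = 200
r = -328 / √(593 × 200) = -328 / 344.3835 ≈ -0.9524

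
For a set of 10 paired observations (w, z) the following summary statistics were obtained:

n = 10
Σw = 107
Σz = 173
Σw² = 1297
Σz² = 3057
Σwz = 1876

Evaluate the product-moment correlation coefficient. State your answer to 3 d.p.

r = (nΣwz − ΣwΣz) / √[(nΣw² − (Σw)²)(nΣz² − (Σz)²)]
Numerator: 10×1876 − 107×173 = 249
Denominator: √[(12970 − 11449)(30570 − 29929)] = √[1521 × 641] = 987.4011
r = 249 / 987.4011 ≈ 0.252

0.252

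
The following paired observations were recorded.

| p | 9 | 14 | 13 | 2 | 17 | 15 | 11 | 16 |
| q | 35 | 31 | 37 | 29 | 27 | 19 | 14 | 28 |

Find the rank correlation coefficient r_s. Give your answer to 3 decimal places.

-0.333

Rank p: 2, 5, 4, 1, 8, 6, 3, 7
Rank q: 7, 6, 8, 5, 3, 2, 1, 4
d = rank(p) − rank(q): -5, -1, -4, -4, 5, 4, 2, 3; Σd² = 112
ρ = 1 − 6Σd² / [n(n²−1)] = 1 − 6×112 / (8×63) = 1 − 672/504 ≈ -0.333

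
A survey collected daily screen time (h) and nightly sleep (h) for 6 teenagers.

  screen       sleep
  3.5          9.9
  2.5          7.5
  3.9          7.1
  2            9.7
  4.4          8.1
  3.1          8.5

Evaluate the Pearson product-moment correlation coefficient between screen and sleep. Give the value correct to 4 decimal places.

-0.3495

n = 6, Σx = 19.4, Σy = 50.8, Σx² = 66.68, Σy² = 436.62, Σxy = 162.48
nΣxy − ΣxΣy = 974.88 − 985.52 = -10.64
nΣx² − (Σx)² = 400.08 − 376.36 = 23.72; nΣy² − (Σy)² = 2619.72 − 2580.64 = 39.08
r = -10.64 / √(23.72 × 39.08) = -10.64 / 30.4463 ≈ -0.3495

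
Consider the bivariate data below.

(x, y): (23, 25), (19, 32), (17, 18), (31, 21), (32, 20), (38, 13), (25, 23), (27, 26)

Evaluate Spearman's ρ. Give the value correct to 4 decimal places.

-0.4286

Rank x: 3, 2, 1, 6, 7, 8, 4, 5
Rank y: 6, 8, 2, 4, 3, 1, 5, 7
d = rank(x) − rank(y): -3, -6, -1, 2, 4, 7, -1, -2; Σd² = 120
ρ = 1 − 6Σd² / [n(n²−1)] = 1 − 6×120 / (8×63) = 1 − 720/504 ≈ -0.4286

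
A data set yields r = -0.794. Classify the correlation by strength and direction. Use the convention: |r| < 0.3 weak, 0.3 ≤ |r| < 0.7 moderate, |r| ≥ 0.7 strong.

strong negative

r = -0.794 < 0 so the relationship is negative.
|r| = 0.794, which falls in the strong range.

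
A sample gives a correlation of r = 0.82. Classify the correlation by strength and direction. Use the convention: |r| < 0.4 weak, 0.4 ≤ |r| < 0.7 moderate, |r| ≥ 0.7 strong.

r = 0.82 > 0 so the relationship is positive.
|r| = 0.82, which falls in the strong range.

strong positive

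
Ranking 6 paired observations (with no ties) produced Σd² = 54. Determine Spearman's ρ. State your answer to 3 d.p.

-0.543

ρ = 1 − 6Σd² / [n(n²−1)] = 1 − 6×54 / (6×35)
  = 1 − 324/210 = 1 − 1.5429 ≈ -0.543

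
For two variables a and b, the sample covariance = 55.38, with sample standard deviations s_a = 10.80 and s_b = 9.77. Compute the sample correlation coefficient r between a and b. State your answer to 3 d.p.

0.525

r = Cov(a,b) / (s_a · s_b) = 55.38 / (10.80 × 9.77)
  = 55.38 / 105.5160 ≈ 0.525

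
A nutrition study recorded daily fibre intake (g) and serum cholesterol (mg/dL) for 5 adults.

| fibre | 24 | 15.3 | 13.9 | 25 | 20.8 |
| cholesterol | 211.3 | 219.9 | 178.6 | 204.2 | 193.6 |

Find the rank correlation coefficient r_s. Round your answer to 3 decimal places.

Rank fibre: 4, 2, 1, 5, 3
Rank cholesterol: 4, 5, 1, 3, 2
d = rank(fibre) − rank(cholesterol): 0, -3, 0, 2, 1; Σd² = 14
ρ = 1 − 6Σd² / [n(n²−1)] = 1 − 6×14 / (5×24) = 1 − 84/120 ≈ 0.300

0.300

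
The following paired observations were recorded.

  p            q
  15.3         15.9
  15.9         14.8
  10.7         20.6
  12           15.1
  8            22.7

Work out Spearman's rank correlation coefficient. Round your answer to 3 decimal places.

-0.900

Rank p: 4, 5, 2, 3, 1
Rank q: 3, 1, 4, 2, 5
d = rank(p) − rank(q): 1, 4, -2, 1, -4; Σd² = 38
ρ = 1 − 6Σd² / [n(n²−1)] = 1 − 6×38 / (5×24) = 1 − 228/120 ≈ -0.900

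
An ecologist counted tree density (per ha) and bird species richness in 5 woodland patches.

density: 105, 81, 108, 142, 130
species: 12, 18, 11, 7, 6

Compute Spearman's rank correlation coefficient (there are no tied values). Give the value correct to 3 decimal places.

-0.900

Rank density: 2, 1, 3, 5, 4
Rank species: 4, 5, 3, 2, 1
d = rank(density) − rank(species): -2, -4, 0, 3, 3; Σd² = 38
ρ = 1 − 6Σd² / [n(n²−1)] = 1 − 6×38 / (5×24) = 1 − 228/120 ≈ -0.900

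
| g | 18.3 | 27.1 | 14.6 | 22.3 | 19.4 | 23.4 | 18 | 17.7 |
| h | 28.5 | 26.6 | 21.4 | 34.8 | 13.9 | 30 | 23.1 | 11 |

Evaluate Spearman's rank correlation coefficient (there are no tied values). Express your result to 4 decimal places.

0.6190

Rank g: 4, 8, 1, 6, 5, 7, 3, 2
Rank h: 6, 5, 3, 8, 2, 7, 4, 1
d = rank(g) − rank(h): -2, 3, -2, -2, 3, 0, -1, 1; Σd² = 32
ρ = 1 − 6Σd² / [n(n²−1)] = 1 − 6×32 / (8×63) = 1 − 192/504 ≈ 0.6190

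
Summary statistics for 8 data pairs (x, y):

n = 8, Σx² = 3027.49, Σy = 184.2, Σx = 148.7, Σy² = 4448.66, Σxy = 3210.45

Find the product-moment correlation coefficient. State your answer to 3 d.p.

-0.913

r = (nΣxy − ΣxΣy) / √[(nΣx² − (Σx)²)(nΣy² − (Σy)²)]
Numerator: 8×3210.45 − 148.7×184.2 = -1706.94
Denominator: √[(24219.92 − 22111.69)(35589.28 − 33929.64)] = √[2108.23 × 1659.64] = 1870.5354
r = -1706.94 / 1870.5354 ≈ -0.913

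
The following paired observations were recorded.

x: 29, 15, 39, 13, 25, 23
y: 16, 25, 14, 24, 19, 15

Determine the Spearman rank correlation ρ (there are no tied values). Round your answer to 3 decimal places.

Rank x: 5, 2, 6, 1, 4, 3
Rank y: 3, 6, 1, 5, 4, 2
d = rank(x) − rank(y): 2, -4, 5, -4, 0, 1; Σd² = 62
ρ = 1 − 6Σd² / [n(n²−1)] = 1 − 6×62 / (6×35) = 1 − 372/210 ≈ -0.771

-0.771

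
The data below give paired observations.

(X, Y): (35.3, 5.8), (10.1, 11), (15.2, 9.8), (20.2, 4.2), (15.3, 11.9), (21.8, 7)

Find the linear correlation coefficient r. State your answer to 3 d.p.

n = 6, ΣX = 117.9, ΣY = 49.7, ΣX² = 2696.51, ΣY² = 458.93, ΣXY = 884.31
nΣXY − ΣXΣY = 5305.86 − 5859.63 = -553.77
nΣX² − (ΣX)² = 16179.06 − 13900.41 = 2278.65; nΣY² − (ΣY)² = 2753.58 − 2470.09 = 283.49
r = -553.77 / √(2278.65 × 283.49) = -553.77 / 803.7254 ≈ -0.689

-0.689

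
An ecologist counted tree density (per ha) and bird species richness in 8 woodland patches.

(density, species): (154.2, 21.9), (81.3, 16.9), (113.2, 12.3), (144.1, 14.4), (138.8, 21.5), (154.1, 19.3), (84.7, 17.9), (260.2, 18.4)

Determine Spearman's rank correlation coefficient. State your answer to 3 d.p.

0.524

Rank density: 7, 1, 3, 5, 4, 6, 2, 8
Rank species: 8, 3, 1, 2, 7, 6, 4, 5
d = rank(density) − rank(species): -1, -2, 2, 3, -3, 0, -2, 3; Σd² = 40
ρ = 1 − 6Σd² / [n(n²−1)] = 1 − 6×40 / (8×63) = 1 − 240/504 ≈ 0.524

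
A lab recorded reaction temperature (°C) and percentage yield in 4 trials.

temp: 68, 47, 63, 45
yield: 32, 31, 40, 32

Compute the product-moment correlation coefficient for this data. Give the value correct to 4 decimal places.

n = 4, Σx = 223, Σy = 135, Σx² = 12827, Σy² = 4609, Σxy = 7593
nΣxy − ΣxΣy = 30372 − 30105 = 267
nΣx² − (Σx)² = 51308 − 49729 = 1579; nΣy² − (Σy)² = 18436 − 18225 = 211
r = 267 / √(1579 × 211) = 267 / 577.2079 ≈ 0.4626

0.4626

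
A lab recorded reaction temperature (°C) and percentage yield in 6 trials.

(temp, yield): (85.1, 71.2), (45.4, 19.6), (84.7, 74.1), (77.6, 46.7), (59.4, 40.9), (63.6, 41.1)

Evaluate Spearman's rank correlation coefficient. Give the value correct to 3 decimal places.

Rank temp: 6, 1, 5, 4, 2, 3
Rank yield: 5, 1, 6, 4, 2, 3
d = rank(temp) − rank(yield): 1, 0, -1, 0, 0, 0; Σd² = 2
ρ = 1 − 6Σd² / [n(n²−1)] = 1 − 6×2 / (6×35) = 1 − 12/210 ≈ 0.943

0.943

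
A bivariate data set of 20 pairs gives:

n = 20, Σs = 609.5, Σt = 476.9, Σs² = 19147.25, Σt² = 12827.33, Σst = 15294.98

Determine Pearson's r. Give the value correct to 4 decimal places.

r = (nΣst − ΣsΣt) / √[(nΣs² − (Σs)²)(nΣt² − (Σt)²)]
Numerator: 20×15294.98 − 609.5×476.9 = 15229.05
Denominator: √[(382945 − 371490.25)(256546.6 − 227433.61)] = √[11454.75 × 29112.99] = 18261.4901
r = 15229.05 / 18261.4901 ≈ 0.8339

0.8339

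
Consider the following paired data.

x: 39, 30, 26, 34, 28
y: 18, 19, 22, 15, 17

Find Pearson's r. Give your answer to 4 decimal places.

n = 5, Σx = 157, Σy = 91, Σx² = 5037, Σy² = 1683, Σxy = 2830
nΣxy − ΣxΣy = 14150 − 14287 = -137
nΣx² − (Σx)² = 25185 − 24649 = 536; nΣy² − (Σy)² = 8415 − 8281 = 134
r = -137 / √(536 × 134) = -137 / 268.0000 ≈ -0.5112

-0.5112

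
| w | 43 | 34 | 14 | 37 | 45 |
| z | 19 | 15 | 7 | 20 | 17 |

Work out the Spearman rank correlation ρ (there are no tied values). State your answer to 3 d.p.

Rank w: 4, 2, 1, 3, 5
Rank z: 4, 2, 1, 5, 3
d = rank(w) − rank(z): 0, 0, 0, -2, 2; Σd² = 8
ρ = 1 − 6Σd² / [n(n²−1)] = 1 − 6×8 / (5×24) = 1 − 48/120 ≈ 0.600

0.600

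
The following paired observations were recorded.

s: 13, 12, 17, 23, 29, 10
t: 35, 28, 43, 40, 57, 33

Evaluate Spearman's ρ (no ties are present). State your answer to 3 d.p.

Rank s: 3, 2, 4, 5, 6, 1
Rank t: 3, 1, 5, 4, 6, 2
d = rank(s) − rank(t): 0, 1, -1, 1, 0, -1; Σd² = 4
ρ = 1 − 6Σd² / [n(n²−1)] = 1 − 6×4 / (6×35) = 1 − 24/210 ≈ 0.886

0.886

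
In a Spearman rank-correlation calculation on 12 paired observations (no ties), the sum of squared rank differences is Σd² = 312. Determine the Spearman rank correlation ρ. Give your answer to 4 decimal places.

ρ = 1 − 6Σd² / [n(n²−1)] = 1 − 6×312 / (12×143)
  = 1 − 1872/1716 = 1 − 1.09091 ≈ -0.0909

-0.0909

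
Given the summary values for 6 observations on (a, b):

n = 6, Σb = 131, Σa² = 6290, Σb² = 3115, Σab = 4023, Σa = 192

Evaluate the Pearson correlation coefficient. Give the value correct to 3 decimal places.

r = (nΣab − ΣaΣb) / √[(nΣa² − (Σa)²)(nΣb² − (Σb)²)]
Numerator: 6×4023 − 192×131 = -1014
Denominator: √[(37740 − 36864)(18690 − 17161)] = √[876 × 1529] = 1157.3262
r = -1014 / 1157.3262 ≈ -0.876

-0.876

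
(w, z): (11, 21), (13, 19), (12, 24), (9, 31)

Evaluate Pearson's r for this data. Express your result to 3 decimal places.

n = 4, Σw = 45, Σz = 95, Σw² = 515, Σz² = 2339, Σwz = 1045
nΣwz − ΣwΣz = 4180 − 4275 = -95
nΣw² − (Σw)² = 2060 − 2025 = 35; nΣz² − (Σz)² = 9356 − 9025 = 331
r = -95 / √(35 × 331) = -95 / 107.6336 ≈ -0.883

-0.883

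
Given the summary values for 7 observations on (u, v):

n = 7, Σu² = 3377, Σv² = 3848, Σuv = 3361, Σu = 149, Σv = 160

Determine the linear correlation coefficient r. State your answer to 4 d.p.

-0.2258

r = (nΣuv − ΣuΣv) / √[(nΣu² − (Σu)²)(nΣv² − (Σv)²)]
Numerator: 7×3361 − 149×160 = -313
Denominator: √[(23639 − 22201)(26936 − 25600)] = √[1438 × 1336] = 1386.0620
r = -313 / 1386.0620 ≈ -0.2258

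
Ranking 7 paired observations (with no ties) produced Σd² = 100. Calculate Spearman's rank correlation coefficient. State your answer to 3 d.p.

ρ = 1 − 6Σd² / [n(n²−1)] = 1 − 6×100 / (7×48)
  = 1 − 600/336 = 1 − 1.7857 ≈ -0.786

-0.786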